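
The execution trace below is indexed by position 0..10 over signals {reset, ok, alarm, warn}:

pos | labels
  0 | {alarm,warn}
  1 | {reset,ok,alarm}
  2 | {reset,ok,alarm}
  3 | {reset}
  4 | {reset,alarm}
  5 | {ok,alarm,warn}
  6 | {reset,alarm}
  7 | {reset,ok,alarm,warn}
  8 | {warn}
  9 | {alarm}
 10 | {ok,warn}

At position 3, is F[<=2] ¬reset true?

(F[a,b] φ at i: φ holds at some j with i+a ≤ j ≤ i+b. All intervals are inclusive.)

True

Check ¬reset at each j in [3,5]:
  j=3: false
  j=4: false
  j=5: true
Found at j=5 → formula holds.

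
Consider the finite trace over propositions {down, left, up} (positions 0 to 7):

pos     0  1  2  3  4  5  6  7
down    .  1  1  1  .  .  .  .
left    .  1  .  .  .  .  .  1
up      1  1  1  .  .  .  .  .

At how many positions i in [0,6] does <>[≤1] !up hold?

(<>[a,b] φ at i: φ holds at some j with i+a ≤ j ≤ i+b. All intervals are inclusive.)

5

Evaluate at each i in [0,6]:
  i=0: ✗ (none in [0,1])
  i=1: ✗ (none in [1,2])
  i=2: ✓ (witness j=3)
  i=3: ✓ (witness j=3)
  i=4: ✓ (witness j=4)
  i=5: ✓ (witness j=5)
  i=6: ✓ (witness j=6)
Positions where it holds: {2, 3, 4, 5, 6} → 5.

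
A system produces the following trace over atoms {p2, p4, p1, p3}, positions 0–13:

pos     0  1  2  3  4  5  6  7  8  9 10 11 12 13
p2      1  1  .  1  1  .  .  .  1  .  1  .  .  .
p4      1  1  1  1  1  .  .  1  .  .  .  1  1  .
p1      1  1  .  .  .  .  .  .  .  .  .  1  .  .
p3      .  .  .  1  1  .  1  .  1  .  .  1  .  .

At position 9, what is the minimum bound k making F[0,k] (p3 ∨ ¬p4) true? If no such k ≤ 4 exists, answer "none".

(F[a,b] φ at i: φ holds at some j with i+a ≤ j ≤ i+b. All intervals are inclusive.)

Scan j = 9,10,… for (p3 ∨ ¬p4):
  j=9: holds
First hit at j=9, so smallest k = 9-9 = 0.

0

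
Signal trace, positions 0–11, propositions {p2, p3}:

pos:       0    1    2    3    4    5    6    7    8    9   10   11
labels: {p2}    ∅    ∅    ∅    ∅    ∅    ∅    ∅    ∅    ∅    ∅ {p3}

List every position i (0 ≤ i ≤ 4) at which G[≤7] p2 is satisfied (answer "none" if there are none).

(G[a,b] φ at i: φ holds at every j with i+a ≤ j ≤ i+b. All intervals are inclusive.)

Evaluate at each i in [0,4]:
  i=0: ✗ (fails at j=1)
  i=1: ✗ (fails at j=1)
  i=2: ✗ (fails at j=2)
  i=3: ✗ (fails at j=3)
  i=4: ✗ (fails at j=4)

none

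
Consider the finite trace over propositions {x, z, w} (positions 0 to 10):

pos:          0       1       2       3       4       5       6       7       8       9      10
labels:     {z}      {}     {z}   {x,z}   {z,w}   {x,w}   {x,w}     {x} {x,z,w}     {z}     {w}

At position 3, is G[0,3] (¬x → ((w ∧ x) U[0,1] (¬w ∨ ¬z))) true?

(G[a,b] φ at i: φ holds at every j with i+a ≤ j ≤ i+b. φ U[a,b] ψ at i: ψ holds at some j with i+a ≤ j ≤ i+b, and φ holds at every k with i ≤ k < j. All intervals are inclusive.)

Does not hold

Check (¬x → ((w ∧ x) U[0,1] (¬w ∨ ¬z))) at every j in [3,6]:
  j=3: antecedent false → ✓
  j=4: antecedent true; consequent fails → ✗
  j=5: antecedent false → ✓
  j=6: antecedent false → ✓
Fails at j=4 → formula fails.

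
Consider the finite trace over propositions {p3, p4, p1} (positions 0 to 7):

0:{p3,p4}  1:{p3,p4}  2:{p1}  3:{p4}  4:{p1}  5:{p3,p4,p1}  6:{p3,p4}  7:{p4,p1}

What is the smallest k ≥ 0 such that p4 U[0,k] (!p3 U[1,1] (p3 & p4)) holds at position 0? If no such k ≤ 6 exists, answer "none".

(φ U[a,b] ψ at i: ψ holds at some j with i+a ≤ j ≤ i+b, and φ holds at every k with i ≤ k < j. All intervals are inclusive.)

none

Need earliest j ≥ 0 with (!p3 U[1,1] (p3 & p4)), and p4 at every k in [0,j-1].
  j=0: rhs fails.
  j=1: rhs fails.
  j=2: rhs fails.
  j=3: rhs fails.
  j=4: rhs holds but lhs fails at k=2.
  j=5: rhs fails.
  j=6: rhs fails.
No witness within the range → none.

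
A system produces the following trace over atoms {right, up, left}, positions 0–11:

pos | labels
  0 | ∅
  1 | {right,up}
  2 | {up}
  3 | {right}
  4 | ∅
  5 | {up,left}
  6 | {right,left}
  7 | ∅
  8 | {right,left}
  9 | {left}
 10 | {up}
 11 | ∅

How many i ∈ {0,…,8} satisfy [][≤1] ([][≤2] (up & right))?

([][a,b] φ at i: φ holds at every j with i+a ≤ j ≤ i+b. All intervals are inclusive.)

Evaluate at each i in [0,8]:
  i=0: ✗ (fails at j=0)
  i=1: ✗ (fails at j=1)
  i=2: ✗ (fails at j=2)
  i=3: ✗ (fails at j=3)
  i=4: ✗ (fails at j=4)
  i=5: ✗ (fails at j=5)
  i=6: ✗ (fails at j=6)
  i=7: ✗ (fails at j=7)
  i=8: ✗ (fails at j=8)
Positions where it holds: {} → 0.

0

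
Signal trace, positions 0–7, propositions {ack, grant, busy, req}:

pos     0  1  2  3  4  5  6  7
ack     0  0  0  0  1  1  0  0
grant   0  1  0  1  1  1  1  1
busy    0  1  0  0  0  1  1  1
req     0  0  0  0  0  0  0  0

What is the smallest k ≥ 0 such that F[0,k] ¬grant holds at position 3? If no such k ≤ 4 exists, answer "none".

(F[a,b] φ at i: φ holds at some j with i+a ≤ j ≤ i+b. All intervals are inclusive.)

Scan j = 3,4,… for ¬grant:
  j=3: fails
  j=4: fails
  j=5: fails
  j=6: fails
  j=7: fails
No j in [3,7] satisfies it → none.

none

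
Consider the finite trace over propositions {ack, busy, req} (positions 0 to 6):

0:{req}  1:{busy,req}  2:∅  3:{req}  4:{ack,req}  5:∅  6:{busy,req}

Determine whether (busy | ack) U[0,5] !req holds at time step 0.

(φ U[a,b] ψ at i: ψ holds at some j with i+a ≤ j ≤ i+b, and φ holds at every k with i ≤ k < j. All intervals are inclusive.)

No

Need some j in [0,5] with !req, and (busy | ack) at every k in [0,j-1].
  j=0: !req false.
  j=1: !req false.
  j=2: !req holds, but (busy | ack) fails at k=0 → not this j.
  j=3: !req false.
  j=4: !req false.
  j=5: !req holds, but (busy | ack) fails at k=0 → not this j.
No j in the window works → until fails.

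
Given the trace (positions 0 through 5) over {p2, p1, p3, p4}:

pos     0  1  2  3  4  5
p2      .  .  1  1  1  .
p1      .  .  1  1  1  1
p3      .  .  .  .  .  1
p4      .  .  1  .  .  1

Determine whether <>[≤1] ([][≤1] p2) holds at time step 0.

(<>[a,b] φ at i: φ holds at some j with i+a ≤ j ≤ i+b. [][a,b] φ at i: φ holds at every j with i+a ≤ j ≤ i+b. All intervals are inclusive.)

False

Check [][≤1] p2 at each j in [0,1]:
  j=0: fails at 0
  j=1: fails at 1
No position in the window satisfies it → formula fails.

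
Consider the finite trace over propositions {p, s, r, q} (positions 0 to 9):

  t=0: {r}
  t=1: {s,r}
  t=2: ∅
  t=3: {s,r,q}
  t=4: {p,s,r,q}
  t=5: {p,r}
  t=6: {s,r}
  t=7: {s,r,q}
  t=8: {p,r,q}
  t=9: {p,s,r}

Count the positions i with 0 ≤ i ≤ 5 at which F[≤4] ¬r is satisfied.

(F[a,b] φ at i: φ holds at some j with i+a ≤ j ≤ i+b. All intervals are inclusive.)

3

Evaluate at each i in [0,5]:
  i=0: ✓ (witness j=2)
  i=1: ✓ (witness j=2)
  i=2: ✓ (witness j=2)
  i=3: ✗ (none in [3,7])
  i=4: ✗ (none in [4,8])
  i=5: ✗ (none in [5,9])
Positions where it holds: {0, 1, 2} → 3.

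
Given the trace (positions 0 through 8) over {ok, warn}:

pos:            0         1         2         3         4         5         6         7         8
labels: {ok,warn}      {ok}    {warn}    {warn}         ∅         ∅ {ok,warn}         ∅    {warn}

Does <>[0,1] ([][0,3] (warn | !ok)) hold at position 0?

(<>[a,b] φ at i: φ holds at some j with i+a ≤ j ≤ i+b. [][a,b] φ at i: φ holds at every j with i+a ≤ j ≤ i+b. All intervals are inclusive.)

Check [][0,3] (warn | !ok) at each j in [0,1]:
  j=0: fails at 1
  j=1: fails at 1
No position in the window satisfies it → formula fails.

False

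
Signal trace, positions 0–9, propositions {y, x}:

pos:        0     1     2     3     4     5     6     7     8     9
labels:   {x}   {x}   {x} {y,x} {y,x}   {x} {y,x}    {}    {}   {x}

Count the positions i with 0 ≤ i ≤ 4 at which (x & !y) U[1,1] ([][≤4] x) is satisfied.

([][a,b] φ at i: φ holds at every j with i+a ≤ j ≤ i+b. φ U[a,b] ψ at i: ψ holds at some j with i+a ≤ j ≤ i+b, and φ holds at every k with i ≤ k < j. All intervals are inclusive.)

Evaluate at each i in [0,4]:
  i=0: ✓ (rhs at j=1; lhs holds on [0,0])
  i=1: ✓ (rhs at j=2; lhs holds on [1,1])
  i=2: ✗ (no rhs in [3,3])
  i=3: ✗ (no rhs in [4,4])
  i=4: ✗ (no rhs in [5,5])
Positions where it holds: {0, 1} → 2.

2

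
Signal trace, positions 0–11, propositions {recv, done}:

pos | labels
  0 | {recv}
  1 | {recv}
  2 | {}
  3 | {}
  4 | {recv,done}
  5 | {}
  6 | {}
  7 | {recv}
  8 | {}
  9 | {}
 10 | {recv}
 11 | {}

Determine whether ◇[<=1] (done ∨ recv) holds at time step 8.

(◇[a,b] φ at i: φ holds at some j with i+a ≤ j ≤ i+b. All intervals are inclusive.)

Check (done ∨ recv) at each j in [8,9]:
  j=8: false
  j=9: false
No position in the window satisfies it → formula fails.

No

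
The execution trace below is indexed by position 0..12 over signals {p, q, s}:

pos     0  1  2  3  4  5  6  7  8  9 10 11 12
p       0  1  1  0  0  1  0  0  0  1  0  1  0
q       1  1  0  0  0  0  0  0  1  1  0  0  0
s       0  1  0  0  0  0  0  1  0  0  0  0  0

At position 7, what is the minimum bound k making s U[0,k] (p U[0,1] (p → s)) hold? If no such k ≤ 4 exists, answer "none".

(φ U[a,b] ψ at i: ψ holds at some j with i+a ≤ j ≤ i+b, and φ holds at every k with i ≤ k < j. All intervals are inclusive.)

0

Need earliest j ≥ 7 with (p U[0,1] (p → s)), and s at every k in [7,j-1].
  j=7: rhs holds (empty prefix). k = 0.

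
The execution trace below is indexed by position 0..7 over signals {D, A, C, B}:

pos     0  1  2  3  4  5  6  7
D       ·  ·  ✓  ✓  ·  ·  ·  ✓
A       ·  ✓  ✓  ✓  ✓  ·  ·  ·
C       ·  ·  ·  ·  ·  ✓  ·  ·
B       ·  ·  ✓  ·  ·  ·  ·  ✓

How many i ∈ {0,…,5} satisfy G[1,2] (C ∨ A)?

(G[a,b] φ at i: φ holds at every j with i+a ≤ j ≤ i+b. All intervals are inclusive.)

Evaluate at each i in [0,5]:
  i=0: ✓ (all of [1,2])
  i=1: ✓ (all of [2,3])
  i=2: ✓ (all of [3,4])
  i=3: ✓ (all of [4,5])
  i=4: ✗ (fails at j=6)
  i=5: ✗ (fails at j=6)
Positions where it holds: {0, 1, 2, 3} → 4.

4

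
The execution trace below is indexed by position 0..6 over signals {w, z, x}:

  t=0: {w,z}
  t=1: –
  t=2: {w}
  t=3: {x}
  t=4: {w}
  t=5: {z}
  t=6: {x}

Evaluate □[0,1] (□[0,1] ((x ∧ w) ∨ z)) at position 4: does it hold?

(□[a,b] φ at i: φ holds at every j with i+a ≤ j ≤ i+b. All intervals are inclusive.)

Check □[0,1] ((x ∧ w) ∨ z) at every j in [4,5]:
  j=4: fails at 4
  j=5: fails at 6
Fails at j=4 → formula fails.

Does not hold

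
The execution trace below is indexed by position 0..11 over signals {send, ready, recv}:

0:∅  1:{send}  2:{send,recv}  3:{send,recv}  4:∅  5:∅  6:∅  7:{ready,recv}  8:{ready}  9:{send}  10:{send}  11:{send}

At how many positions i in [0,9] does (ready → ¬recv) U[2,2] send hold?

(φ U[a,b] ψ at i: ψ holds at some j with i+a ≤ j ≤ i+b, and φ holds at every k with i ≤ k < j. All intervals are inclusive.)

Evaluate at each i in [0,9]:
  i=0: ✓ (rhs at j=2; lhs holds on [0,1])
  i=1: ✓ (rhs at j=3; lhs holds on [1,2])
  i=2: ✗ (no rhs in [4,4])
  i=3: ✗ (no rhs in [5,5])
  i=4: ✗ (no rhs in [6,6])
  i=5: ✗ (no rhs in [7,7])
  i=6: ✗ (no rhs in [8,8])
  i=7: ✗ (lhs fails at k=7 before rhs at j=9)
  i=8: ✓ (rhs at j=10; lhs holds on [8,9])
  i=9: ✓ (rhs at j=11; lhs holds on [9,10])
Positions where it holds: {0, 1, 8, 9} → 4.

4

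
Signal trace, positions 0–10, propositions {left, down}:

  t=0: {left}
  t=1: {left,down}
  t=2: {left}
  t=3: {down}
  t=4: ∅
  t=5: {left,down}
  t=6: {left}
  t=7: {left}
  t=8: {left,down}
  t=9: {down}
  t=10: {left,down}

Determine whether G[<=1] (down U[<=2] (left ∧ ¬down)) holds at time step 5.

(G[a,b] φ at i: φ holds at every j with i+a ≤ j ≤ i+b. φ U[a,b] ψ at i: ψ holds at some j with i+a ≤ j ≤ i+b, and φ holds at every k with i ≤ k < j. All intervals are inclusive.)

Holds

Check (down U[<=2] (left ∧ ¬down)) at every j in [5,6]:
  j=5: holds
  j=6: holds
All positions satisfy it → formula holds.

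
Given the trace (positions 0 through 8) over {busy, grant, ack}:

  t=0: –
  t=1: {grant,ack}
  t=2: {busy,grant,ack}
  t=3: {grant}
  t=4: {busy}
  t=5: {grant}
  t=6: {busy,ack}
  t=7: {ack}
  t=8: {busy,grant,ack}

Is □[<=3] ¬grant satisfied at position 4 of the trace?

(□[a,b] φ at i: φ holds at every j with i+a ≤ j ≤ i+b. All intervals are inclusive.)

Check ¬grant at every j in [4,7]:
  j=4: true
  j=5: false
  j=6: true
  j=7: true
Fails at j=5 → formula fails.

No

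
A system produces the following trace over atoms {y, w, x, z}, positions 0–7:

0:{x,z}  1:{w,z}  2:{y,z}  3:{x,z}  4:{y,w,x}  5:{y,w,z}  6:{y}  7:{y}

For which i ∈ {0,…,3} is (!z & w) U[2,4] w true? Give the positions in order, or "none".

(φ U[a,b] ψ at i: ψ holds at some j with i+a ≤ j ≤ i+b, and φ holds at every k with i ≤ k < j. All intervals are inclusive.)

none

Evaluate at each i in [0,3]:
  i=0: ✗ (lhs fails at k=0 before rhs at j=4)
  i=1: ✗ (lhs fails at k=1 before rhs at j=4)
  i=2: ✗ (lhs fails at k=2 before rhs at j=4)
  i=3: ✗ (lhs fails at k=3 before rhs at j=5)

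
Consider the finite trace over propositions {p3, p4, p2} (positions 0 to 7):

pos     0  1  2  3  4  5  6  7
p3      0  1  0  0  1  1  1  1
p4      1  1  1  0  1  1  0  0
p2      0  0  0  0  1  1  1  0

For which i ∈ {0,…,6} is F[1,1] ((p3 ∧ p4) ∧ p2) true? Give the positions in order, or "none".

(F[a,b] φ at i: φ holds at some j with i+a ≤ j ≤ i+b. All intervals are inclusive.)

3, 4

Evaluate at each i in [0,6]:
  i=0: ✗ (none in [1,1])
  i=1: ✗ (none in [2,2])
  i=2: ✗ (none in [3,3])
  i=3: ✓ (witness j=4)
  i=4: ✓ (witness j=5)
  i=5: ✗ (none in [6,6])
  i=6: ✗ (none in [7,7])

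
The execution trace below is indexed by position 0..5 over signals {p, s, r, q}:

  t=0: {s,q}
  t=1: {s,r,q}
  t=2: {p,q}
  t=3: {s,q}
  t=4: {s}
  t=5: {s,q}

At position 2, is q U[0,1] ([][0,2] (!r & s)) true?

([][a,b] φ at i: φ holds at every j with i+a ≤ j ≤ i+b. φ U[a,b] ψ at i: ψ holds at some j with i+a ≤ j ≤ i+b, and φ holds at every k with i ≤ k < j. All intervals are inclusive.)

Need some j in [2,3] with [][0,2] (!r & s), and q at every k in [2,j-1].
  j=2: [][0,2] (!r & s) — fails at 2.
  j=3: [][0,2] (!r & s) holds; q holds at every k in [2,2] → satisfied.

True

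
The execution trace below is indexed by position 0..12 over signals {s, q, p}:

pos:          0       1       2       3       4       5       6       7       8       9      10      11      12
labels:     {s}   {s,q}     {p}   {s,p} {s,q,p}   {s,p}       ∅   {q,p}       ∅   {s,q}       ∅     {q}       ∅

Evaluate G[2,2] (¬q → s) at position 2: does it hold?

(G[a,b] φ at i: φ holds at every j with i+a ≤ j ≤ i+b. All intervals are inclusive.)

Check (¬q → s) at every j in [4,4]:
  j=4: antecedent false → ✓
All positions satisfy it → formula holds.

Yes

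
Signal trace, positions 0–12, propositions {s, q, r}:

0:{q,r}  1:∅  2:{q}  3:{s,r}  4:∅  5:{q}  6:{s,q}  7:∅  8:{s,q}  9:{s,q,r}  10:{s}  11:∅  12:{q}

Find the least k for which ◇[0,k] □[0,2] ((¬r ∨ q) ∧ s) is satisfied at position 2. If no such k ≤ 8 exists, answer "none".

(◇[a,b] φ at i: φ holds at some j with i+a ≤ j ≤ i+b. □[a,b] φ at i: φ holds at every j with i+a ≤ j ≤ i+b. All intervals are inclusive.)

6

Scan j = 2,3,… for □[0,2] ((¬r ∨ q) ∧ s):
  j=2: fails
  j=3: fails
  j=4: fails
  j=5: fails
  j=6: fails
  j=7: fails
  j=8: holds
First hit at j=8, so smallest k = 8-2 = 6.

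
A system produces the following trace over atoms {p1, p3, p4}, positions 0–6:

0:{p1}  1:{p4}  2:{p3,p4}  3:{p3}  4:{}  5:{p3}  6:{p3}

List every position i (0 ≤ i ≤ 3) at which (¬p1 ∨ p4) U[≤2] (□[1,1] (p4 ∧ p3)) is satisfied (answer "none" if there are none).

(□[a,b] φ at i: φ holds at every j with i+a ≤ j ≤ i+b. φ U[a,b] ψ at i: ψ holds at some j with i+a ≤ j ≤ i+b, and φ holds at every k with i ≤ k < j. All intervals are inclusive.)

1

Evaluate at each i in [0,3]:
  i=0: ✗ (lhs fails at k=0 before rhs at j=1)
  i=1: ✓ (rhs at j=1)
  i=2: ✗ (no rhs in [2,4])
  i=3: ✗ (no rhs in [3,5])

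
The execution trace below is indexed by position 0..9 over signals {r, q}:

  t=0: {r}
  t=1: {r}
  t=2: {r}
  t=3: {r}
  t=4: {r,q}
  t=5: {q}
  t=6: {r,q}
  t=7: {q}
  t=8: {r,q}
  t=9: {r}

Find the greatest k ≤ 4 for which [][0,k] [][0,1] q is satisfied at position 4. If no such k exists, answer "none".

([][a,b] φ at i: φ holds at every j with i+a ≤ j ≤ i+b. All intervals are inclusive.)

[][0,1] q must hold from j=4 onward; find where it first fails.
  j=4: holds
  j=5: holds
  j=6: holds
  j=7: holds
  j=8: fails
Holds on [4,7], so largest k = 3.

3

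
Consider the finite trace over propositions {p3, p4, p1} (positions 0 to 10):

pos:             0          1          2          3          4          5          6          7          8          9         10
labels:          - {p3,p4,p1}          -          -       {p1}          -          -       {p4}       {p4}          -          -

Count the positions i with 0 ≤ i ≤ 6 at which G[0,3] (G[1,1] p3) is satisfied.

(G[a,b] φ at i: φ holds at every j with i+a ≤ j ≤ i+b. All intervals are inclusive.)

Evaluate at each i in [0,6]:
  i=0: ✗ (fails at j=1)
  i=1: ✗ (fails at j=1)
  i=2: ✗ (fails at j=2)
  i=3: ✗ (fails at j=3)
  i=4: ✗ (fails at j=4)
  i=5: ✗ (fails at j=5)
  i=6: ✗ (fails at j=6)
Positions where it holds: {} → 0.

0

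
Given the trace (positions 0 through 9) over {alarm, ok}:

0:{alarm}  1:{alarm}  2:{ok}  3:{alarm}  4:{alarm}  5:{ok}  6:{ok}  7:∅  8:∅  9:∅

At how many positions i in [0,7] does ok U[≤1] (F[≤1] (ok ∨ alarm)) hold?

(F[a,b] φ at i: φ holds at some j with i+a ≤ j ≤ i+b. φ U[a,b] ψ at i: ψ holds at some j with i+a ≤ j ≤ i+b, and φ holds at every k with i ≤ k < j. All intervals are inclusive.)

Evaluate at each i in [0,7]:
  i=0: ✓ (rhs at j=0)
  i=1: ✓ (rhs at j=1)
  i=2: ✓ (rhs at j=2)
  i=3: ✓ (rhs at j=3)
  i=4: ✓ (rhs at j=4)
  i=5: ✓ (rhs at j=5)
  i=6: ✓ (rhs at j=6)
  i=7: ✗ (no rhs in [7,8])
Positions where it holds: {0, 1, 2, 3, 4, 5, 6} → 7.

7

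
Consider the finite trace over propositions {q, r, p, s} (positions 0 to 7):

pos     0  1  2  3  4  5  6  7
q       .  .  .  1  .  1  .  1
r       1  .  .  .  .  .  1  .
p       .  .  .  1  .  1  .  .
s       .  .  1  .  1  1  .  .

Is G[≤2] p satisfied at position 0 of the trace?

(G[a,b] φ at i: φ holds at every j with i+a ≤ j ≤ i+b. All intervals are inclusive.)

Does not hold

Check p at every j in [0,2]:
  j=0: false
  j=1: false
  j=2: false
Fails at j=0 → formula fails.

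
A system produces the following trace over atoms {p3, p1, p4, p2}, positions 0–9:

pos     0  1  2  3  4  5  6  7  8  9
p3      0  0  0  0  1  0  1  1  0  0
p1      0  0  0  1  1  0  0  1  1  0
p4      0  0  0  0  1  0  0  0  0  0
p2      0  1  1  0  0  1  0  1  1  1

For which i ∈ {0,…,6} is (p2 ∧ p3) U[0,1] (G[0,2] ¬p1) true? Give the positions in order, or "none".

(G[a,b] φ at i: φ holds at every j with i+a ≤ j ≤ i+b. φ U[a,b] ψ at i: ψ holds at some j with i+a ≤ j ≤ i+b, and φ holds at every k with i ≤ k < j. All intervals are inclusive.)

0

Evaluate at each i in [0,6]:
  i=0: ✓ (rhs at j=0)
  i=1: ✗ (no rhs in [1,2])
  i=2: ✗ (no rhs in [2,3])
  i=3: ✗ (no rhs in [3,4])
  i=4: ✗ (no rhs in [4,5])
  i=5: ✗ (no rhs in [5,6])
  i=6: ✗ (no rhs in [6,7])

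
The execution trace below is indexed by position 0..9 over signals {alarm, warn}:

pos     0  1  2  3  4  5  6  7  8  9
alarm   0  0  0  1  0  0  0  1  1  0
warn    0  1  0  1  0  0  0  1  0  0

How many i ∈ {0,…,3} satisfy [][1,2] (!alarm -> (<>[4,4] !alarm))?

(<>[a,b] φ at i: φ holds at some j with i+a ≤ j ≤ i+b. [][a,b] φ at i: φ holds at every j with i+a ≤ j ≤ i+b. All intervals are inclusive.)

Evaluate at each i in [0,3]:
  i=0: ✓ (all of [1,2])
  i=1: ✓ (all of [2,3])
  i=2: ✗ (fails at j=4)
  i=3: ✗ (fails at j=4)
Positions where it holds: {0, 1} → 2.

2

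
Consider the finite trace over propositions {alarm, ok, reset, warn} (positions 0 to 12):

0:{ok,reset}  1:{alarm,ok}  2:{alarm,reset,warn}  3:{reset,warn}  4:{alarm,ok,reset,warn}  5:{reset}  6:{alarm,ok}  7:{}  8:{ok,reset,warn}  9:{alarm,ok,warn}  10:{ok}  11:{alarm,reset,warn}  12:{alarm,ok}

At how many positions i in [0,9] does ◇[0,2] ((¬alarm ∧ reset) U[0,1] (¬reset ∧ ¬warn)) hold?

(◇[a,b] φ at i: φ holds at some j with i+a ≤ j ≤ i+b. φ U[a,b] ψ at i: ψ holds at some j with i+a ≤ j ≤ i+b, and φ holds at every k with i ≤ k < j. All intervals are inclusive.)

9

Evaluate at each i in [0,9]:
  i=0: ✓ (witness j=0)
  i=1: ✓ (witness j=1)
  i=2: ✗ (none in [2,4])
  i=3: ✓ (witness j=5)
  i=4: ✓ (witness j=5)
  i=5: ✓ (witness j=5)
  i=6: ✓ (witness j=6)
  i=7: ✓ (witness j=7)
  i=8: ✓ (witness j=10)
  i=9: ✓ (witness j=10)
Positions where it holds: {0, 1, 3, 4, 5, 6, 7, 8, 9} → 9.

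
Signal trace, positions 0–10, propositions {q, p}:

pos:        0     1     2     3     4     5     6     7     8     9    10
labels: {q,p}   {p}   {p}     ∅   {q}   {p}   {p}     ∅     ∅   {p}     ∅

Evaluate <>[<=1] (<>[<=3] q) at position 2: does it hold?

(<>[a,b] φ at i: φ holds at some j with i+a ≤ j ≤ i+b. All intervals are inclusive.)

True

Check <>[<=3] q at each j in [2,3]:
  j=2: holds (witness at 4)
  j=3: holds (witness at 4)
Found at j=2 → formula holds.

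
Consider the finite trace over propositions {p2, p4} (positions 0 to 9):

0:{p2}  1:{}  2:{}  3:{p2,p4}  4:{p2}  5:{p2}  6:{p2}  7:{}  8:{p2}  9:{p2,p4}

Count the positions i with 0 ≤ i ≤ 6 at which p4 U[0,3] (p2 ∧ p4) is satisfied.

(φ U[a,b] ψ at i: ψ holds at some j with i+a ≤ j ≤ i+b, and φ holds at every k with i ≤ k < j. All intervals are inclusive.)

Evaluate at each i in [0,6]:
  i=0: ✗ (lhs fails at k=0 before rhs at j=3)
  i=1: ✗ (lhs fails at k=1 before rhs at j=3)
  i=2: ✗ (lhs fails at k=2 before rhs at j=3)
  i=3: ✓ (rhs at j=3)
  i=4: ✗ (no rhs in [4,7])
  i=5: ✗ (no rhs in [5,8])
  i=6: ✗ (lhs fails at k=6 before rhs at j=9)
Positions where it holds: {3} → 1.

1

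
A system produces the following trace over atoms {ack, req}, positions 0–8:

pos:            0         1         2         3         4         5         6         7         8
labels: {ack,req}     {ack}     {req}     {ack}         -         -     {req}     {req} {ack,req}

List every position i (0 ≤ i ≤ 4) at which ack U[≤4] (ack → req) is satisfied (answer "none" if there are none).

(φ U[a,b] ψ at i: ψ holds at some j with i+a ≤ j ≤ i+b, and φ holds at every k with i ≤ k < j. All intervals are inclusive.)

0, 1, 2, 3, 4

Evaluate at each i in [0,4]:
  i=0: ✓ (rhs at j=0)
  i=1: ✓ (rhs at j=2; lhs holds on [1,1])
  i=2: ✓ (rhs at j=2)
  i=3: ✓ (rhs at j=4; lhs holds on [3,3])
  i=4: ✓ (rhs at j=4)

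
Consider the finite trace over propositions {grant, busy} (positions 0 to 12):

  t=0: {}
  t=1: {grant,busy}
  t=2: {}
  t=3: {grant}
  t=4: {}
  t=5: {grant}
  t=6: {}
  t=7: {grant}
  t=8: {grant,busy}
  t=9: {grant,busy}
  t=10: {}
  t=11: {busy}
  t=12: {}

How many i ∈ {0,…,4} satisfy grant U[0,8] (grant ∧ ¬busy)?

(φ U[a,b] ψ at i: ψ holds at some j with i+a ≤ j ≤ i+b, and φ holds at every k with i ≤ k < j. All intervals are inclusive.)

1

Evaluate at each i in [0,4]:
  i=0: ✗ (lhs fails at k=0 before rhs at j=3)
  i=1: ✗ (lhs fails at k=2 before rhs at j=3)
  i=2: ✗ (lhs fails at k=2 before rhs at j=3)
  i=3: ✓ (rhs at j=3)
  i=4: ✗ (lhs fails at k=4 before rhs at j=5)
Positions where it holds: {3} → 1.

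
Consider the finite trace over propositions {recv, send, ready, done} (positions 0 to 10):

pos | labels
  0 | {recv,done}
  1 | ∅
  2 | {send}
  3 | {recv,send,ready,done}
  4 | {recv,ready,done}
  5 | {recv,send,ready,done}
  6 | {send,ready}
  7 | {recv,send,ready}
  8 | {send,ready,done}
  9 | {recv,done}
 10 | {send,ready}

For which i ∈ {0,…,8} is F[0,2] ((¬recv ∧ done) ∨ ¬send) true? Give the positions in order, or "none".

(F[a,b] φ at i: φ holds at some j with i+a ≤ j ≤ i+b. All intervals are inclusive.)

Evaluate at each i in [0,8]:
  i=0: ✓ (witness j=0)
  i=1: ✓ (witness j=1)
  i=2: ✓ (witness j=4)
  i=3: ✓ (witness j=4)
  i=4: ✓ (witness j=4)
  i=5: ✗ (none in [5,7])
  i=6: ✓ (witness j=8)
  i=7: ✓ (witness j=8)
  i=8: ✓ (witness j=8)

0, 1, 2, 3, 4, 6, 7, 8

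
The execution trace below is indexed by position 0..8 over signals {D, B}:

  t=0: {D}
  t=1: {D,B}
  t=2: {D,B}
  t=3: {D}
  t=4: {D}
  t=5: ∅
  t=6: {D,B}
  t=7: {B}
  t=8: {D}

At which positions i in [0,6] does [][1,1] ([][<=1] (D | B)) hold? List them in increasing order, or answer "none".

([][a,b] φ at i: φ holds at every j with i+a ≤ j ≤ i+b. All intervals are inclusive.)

Evaluate at each i in [0,6]:
  i=0: ✓ (all of [1,1])
  i=1: ✓ (all of [2,2])
  i=2: ✓ (all of [3,3])
  i=3: ✗ (fails at j=4)
  i=4: ✗ (fails at j=5)
  i=5: ✓ (all of [6,6])
  i=6: ✓ (all of [7,7])

0, 1, 2, 5, 6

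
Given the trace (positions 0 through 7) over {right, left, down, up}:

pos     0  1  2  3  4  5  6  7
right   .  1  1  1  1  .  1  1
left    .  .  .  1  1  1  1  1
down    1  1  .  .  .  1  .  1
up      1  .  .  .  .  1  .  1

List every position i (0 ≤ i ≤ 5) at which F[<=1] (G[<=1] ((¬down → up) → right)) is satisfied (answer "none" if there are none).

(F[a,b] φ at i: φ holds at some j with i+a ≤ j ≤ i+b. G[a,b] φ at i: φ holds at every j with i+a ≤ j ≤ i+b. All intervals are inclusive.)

Evaluate at each i in [0,5]:
  i=0: ✓ (witness j=1)
  i=1: ✓ (witness j=1)
  i=2: ✓ (witness j=2)
  i=3: ✓ (witness j=3)
  i=4: ✗ (none in [4,5])
  i=5: ✓ (witness j=6)

0, 1, 2, 3, 5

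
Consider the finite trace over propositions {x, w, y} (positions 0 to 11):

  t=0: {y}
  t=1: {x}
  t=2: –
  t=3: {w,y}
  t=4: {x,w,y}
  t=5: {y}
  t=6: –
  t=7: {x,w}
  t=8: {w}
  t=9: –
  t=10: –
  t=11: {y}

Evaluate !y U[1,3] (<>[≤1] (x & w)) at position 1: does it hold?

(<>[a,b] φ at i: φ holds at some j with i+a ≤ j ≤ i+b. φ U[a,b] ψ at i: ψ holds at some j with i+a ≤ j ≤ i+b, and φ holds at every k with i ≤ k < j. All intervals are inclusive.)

Need some j in [2,4] with <>[≤1] (x & w), and !y at every k in [1,j-1].
  j=2: <>[≤1] (x & w) — fails (none in [2,3]).
  j=3: <>[≤1] (x & w) holds; !y holds at every k in [1,2] → satisfied.

Holds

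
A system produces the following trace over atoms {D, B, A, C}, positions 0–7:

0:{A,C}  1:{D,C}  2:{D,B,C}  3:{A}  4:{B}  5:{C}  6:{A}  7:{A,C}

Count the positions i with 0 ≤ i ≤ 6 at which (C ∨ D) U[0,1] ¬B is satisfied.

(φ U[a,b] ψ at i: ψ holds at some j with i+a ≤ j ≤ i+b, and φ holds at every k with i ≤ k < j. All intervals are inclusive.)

6

Evaluate at each i in [0,6]:
  i=0: ✓ (rhs at j=0)
  i=1: ✓ (rhs at j=1)
  i=2: ✓ (rhs at j=3; lhs holds on [2,2])
  i=3: ✓ (rhs at j=3)
  i=4: ✗ (lhs fails at k=4 before rhs at j=5)
  i=5: ✓ (rhs at j=5)
  i=6: ✓ (rhs at j=6)
Positions where it holds: {0, 1, 2, 3, 5, 6} → 6.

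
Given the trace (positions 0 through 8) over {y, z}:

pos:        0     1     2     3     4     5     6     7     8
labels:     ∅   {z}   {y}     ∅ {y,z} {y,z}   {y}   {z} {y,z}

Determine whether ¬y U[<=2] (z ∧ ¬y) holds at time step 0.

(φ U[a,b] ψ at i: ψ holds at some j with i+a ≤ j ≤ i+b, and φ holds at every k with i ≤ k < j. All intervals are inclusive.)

True

Need some j in [0,2] with (z ∧ ¬y), and ¬y at every k in [0,j-1].
  j=0: (z ∧ ¬y) false.
  j=1: (z ∧ ¬y) holds; ¬y holds at every k in [0,0] → satisfied.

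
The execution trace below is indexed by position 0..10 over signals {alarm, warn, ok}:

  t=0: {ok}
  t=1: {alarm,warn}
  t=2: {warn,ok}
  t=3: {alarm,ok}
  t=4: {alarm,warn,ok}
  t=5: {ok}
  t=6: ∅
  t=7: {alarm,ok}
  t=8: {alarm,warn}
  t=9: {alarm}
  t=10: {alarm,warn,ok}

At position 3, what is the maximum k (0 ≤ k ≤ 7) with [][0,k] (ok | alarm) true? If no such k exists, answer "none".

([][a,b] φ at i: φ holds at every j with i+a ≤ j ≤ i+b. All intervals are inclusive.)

(ok | alarm) must hold from j=3 onward; find where it first fails.
  j=3: holds
  j=4: holds
  j=5: holds
  j=6: fails
Holds on [3,5], so largest k = 2.

2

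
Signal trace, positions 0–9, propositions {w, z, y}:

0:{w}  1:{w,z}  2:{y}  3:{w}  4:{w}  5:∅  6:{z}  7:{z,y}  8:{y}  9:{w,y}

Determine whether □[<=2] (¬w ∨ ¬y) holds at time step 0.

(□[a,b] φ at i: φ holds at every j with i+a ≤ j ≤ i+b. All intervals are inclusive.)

Check (¬w ∨ ¬y) at every j in [0,2]:
  j=0: true
  j=1: true
  j=2: true
All positions satisfy it → formula holds.

True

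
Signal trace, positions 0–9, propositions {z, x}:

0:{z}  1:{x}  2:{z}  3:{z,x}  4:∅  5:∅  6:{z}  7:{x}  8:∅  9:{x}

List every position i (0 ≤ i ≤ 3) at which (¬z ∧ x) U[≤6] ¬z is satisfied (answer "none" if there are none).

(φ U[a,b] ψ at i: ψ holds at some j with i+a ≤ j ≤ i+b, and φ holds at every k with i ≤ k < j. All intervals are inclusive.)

Evaluate at each i in [0,3]:
  i=0: ✗ (lhs fails at k=0 before rhs at j=1)
  i=1: ✓ (rhs at j=1)
  i=2: ✗ (lhs fails at k=2 before rhs at j=4)
  i=3: ✗ (lhs fails at k=3 before rhs at j=4)

1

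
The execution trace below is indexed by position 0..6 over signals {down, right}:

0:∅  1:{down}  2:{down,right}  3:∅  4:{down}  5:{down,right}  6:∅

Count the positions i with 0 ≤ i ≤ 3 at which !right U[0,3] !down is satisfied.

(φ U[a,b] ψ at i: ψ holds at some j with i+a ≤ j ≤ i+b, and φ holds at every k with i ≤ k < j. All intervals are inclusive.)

Evaluate at each i in [0,3]:
  i=0: ✓ (rhs at j=0)
  i=1: ✗ (lhs fails at k=2 before rhs at j=3)
  i=2: ✗ (lhs fails at k=2 before rhs at j=3)
  i=3: ✓ (rhs at j=3)
Positions where it holds: {0, 3} → 2.

2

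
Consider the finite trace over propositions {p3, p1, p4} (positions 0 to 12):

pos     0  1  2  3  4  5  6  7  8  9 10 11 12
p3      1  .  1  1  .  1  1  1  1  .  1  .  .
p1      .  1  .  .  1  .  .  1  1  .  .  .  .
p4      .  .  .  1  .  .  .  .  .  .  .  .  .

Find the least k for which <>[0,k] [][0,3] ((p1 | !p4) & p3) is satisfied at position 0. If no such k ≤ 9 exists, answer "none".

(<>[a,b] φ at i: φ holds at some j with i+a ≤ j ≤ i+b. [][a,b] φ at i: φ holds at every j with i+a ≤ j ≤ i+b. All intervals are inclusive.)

Scan j = 0,1,… for [][0,3] ((p1 | !p4) & p3):
  j=0: fails
  j=1: fails
  j=2: fails
  j=3: fails
  j=4: fails
  j=5: holds
First hit at j=5, so smallest k = 5-0 = 5.

5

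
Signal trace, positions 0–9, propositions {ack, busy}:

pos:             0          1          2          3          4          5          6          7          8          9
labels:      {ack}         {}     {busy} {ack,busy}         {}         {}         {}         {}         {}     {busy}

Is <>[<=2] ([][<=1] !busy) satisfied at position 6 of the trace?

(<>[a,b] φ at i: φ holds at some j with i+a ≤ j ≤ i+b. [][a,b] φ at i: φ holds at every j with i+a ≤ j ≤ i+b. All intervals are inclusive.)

Check [][<=1] !busy at each j in [6,8]:
  j=6: holds on [6,7]
  j=7: holds on [7,8]
  j=8: fails at 9
Found at j=6 → formula holds.

True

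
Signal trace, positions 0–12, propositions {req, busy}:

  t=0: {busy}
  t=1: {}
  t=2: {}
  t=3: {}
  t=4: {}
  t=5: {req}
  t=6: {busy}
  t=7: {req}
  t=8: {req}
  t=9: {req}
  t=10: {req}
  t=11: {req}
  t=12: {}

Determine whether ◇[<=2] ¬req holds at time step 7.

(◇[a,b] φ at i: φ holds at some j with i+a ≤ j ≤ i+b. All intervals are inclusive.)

Check ¬req at each j in [7,9]:
  j=7: false
  j=8: false
  j=9: false
No position in the window satisfies it → formula fails.

False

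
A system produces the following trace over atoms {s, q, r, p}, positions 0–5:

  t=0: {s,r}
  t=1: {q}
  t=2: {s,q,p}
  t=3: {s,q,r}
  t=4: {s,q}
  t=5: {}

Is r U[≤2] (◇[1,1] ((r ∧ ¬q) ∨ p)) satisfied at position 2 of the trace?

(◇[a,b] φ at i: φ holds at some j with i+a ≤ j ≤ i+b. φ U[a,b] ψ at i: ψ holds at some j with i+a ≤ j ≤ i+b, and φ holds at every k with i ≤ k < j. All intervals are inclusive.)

Need some j in [2,4] with ◇[1,1] ((r ∧ ¬q) ∨ p), and r at every k in [2,j-1].
  j=2: ◇[1,1] ((r ∧ ¬q) ∨ p) — fails (none in [3,3]).
  j=3: ◇[1,1] ((r ∧ ¬q) ∨ p) — fails (none in [4,4]).
  j=4: ◇[1,1] ((r ∧ ¬q) ∨ p) — fails (none in [5,5]).
No j in the window works → until fails.

Does not hold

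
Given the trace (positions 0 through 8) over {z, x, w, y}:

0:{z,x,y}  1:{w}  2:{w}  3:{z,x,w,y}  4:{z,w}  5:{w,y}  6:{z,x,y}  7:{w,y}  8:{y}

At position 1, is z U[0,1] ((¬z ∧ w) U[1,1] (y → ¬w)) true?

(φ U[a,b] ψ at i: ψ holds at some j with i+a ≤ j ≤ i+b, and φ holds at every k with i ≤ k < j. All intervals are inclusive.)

Need some j in [1,2] with ((¬z ∧ w) U[1,1] (y → ¬w)), and z at every k in [1,j-1].
  j=1: ((¬z ∧ w) U[1,1] (y → ¬w)) holds; no prefix to check → satisfied.

True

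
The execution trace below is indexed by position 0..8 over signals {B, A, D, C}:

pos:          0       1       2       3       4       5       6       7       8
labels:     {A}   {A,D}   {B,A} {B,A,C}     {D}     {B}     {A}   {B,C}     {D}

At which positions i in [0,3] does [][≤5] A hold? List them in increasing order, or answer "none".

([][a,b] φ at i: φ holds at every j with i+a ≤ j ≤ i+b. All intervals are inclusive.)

Evaluate at each i in [0,3]:
  i=0: ✗ (fails at j=4)
  i=1: ✗ (fails at j=4)
  i=2: ✗ (fails at j=4)
  i=3: ✗ (fails at j=4)

none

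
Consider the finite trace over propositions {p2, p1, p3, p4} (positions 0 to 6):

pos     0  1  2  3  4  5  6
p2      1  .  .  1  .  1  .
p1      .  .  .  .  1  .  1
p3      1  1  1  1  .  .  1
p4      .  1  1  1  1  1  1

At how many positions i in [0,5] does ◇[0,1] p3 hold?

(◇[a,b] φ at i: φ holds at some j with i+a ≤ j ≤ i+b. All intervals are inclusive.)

Evaluate at each i in [0,5]:
  i=0: ✓ (witness j=0)
  i=1: ✓ (witness j=1)
  i=2: ✓ (witness j=2)
  i=3: ✓ (witness j=3)
  i=4: ✗ (none in [4,5])
  i=5: ✓ (witness j=6)
Positions where it holds: {0, 1, 2, 3, 5} → 5.

5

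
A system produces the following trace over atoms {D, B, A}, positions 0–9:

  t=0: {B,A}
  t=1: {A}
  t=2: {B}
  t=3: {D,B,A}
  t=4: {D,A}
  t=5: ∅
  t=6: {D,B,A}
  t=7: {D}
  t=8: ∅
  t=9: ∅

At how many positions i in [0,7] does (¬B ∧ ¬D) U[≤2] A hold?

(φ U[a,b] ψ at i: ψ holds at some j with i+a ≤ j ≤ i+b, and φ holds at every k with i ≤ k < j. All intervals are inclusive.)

Evaluate at each i in [0,7]:
  i=0: ✓ (rhs at j=0)
  i=1: ✓ (rhs at j=1)
  i=2: ✗ (lhs fails at k=2 before rhs at j=3)
  i=3: ✓ (rhs at j=3)
  i=4: ✓ (rhs at j=4)
  i=5: ✓ (rhs at j=6; lhs holds on [5,5])
  i=6: ✓ (rhs at j=6)
  i=7: ✗ (no rhs in [7,9])
Positions where it holds: {0, 1, 3, 4, 5, 6} → 6.

6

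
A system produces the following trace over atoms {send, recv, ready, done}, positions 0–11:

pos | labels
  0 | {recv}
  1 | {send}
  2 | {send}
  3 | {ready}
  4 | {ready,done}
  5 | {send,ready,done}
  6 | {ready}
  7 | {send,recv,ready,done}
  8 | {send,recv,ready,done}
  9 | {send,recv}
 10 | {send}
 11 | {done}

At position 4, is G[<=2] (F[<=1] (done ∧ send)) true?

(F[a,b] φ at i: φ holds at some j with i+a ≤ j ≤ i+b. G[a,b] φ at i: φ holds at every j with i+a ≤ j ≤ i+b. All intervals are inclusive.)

Check F[<=1] (done ∧ send) at every j in [4,6]:
  j=4: holds (witness at 5)
  j=5: holds (witness at 5)
  j=6: holds (witness at 7)
All positions satisfy it → formula holds.

True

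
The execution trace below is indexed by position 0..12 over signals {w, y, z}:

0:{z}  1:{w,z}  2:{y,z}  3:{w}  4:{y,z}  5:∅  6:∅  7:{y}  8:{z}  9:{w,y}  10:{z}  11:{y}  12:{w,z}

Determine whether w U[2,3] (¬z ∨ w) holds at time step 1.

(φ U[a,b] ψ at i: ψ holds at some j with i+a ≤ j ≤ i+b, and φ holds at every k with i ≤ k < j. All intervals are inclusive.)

No

Need some j in [3,4] with (¬z ∨ w), and w at every k in [1,j-1].
  j=3: (¬z ∨ w) holds, but w fails at k=2 → not this j.
  j=4: (¬z ∨ w) false.
No j in the window works → until fails.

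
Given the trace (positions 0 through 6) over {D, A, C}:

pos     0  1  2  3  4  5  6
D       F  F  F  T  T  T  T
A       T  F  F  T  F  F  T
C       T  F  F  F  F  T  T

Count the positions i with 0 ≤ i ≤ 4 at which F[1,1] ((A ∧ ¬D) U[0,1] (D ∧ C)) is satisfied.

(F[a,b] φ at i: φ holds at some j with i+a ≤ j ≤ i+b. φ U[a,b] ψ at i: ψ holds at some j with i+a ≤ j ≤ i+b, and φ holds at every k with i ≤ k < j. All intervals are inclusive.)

Evaluate at each i in [0,4]:
  i=0: ✗ (none in [1,1])
  i=1: ✗ (none in [2,2])
  i=2: ✗ (none in [3,3])
  i=3: ✗ (none in [4,4])
  i=4: ✓ (witness j=5)
Positions where it holds: {4} → 1.

1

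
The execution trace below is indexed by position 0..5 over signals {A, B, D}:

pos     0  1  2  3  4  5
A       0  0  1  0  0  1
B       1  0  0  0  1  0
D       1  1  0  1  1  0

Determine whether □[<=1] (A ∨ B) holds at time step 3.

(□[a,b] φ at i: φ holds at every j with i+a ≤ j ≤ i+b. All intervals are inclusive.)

Check (A ∨ B) at every j in [3,4]:
  j=3: false
  j=4: true
Fails at j=3 → formula fails.

Does not hold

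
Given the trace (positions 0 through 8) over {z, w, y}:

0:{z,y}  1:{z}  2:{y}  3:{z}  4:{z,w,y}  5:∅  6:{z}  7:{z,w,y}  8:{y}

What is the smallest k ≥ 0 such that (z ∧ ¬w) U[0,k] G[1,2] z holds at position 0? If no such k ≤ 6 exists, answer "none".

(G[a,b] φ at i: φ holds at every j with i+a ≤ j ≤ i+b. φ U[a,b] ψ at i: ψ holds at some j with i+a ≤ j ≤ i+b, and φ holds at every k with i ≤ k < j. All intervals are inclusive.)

2

Need earliest j ≥ 0 with G[1,2] z, and (z ∧ ¬w) at every k in [0,j-1].
  j=0: rhs fails.
  j=1: rhs fails.
  j=2: rhs holds; lhs holds on [0,1]. k = 2.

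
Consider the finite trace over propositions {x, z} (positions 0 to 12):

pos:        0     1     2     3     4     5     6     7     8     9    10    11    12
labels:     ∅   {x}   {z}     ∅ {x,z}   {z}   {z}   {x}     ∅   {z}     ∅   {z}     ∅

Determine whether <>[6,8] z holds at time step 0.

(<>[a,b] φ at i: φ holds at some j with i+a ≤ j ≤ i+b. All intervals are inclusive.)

Holds

Check z at each j in [6,8]:
  j=6: true
  j=7: false
  j=8: false
Found at j=6 → formula holds.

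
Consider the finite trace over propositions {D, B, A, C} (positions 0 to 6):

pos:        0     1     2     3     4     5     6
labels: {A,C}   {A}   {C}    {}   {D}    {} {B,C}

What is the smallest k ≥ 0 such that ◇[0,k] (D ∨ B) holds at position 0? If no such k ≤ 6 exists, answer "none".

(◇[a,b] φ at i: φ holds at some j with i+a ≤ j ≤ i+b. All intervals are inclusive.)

4

Scan j = 0,1,… for (D ∨ B):
  j=0: fails
  j=1: fails
  j=2: fails
  j=3: fails
  j=4: holds
First hit at j=4, so smallest k = 4-0 = 4.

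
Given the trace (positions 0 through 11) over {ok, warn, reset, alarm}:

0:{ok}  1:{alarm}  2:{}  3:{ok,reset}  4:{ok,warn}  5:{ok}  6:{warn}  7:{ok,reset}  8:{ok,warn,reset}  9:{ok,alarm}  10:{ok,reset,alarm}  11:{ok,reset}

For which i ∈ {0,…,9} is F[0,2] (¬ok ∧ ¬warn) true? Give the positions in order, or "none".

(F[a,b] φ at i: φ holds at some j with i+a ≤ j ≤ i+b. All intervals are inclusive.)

0, 1, 2

Evaluate at each i in [0,9]:
  i=0: ✓ (witness j=1)
  i=1: ✓ (witness j=1)
  i=2: ✓ (witness j=2)
  i=3: ✗ (none in [3,5])
  i=4: ✗ (none in [4,6])
  i=5: ✗ (none in [5,7])
  i=6: ✗ (none in [6,8])
  i=7: ✗ (none in [7,9])
  i=8: ✗ (none in [8,10])
  i=9: ✗ (none in [9,11])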